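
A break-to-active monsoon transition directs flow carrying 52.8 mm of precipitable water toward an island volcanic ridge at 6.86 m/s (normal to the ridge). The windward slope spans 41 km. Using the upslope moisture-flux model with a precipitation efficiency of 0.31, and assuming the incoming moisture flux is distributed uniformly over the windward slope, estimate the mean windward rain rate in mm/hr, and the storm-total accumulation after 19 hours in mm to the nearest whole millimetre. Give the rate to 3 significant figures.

Incoming column moisture flux per unit ridge length: F = V × PW = 6.86 × 52.8 = 362.208 mm·m/s.
Spread over the 41 km slope with efficiency ε = 0.31: R = ε·F/W = 0.31 × 362.208 / 41000 m = 2.739e-03 mm/s.
R = 2.739e-03 × 3600 = 9.86 mm/hr.
Over 19 h: total = 9.86 × 19 = 187.34 ≈ 187 mm.

R ≈ 9.86 mm/hr; total ≈ 187 mm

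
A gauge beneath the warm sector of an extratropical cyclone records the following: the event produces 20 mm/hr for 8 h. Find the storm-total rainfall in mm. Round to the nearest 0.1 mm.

Total = Σ Rᵢ Δtᵢ = 20 × 8
      = 160 = 160.0 mm.

total ≈ 160.0 mm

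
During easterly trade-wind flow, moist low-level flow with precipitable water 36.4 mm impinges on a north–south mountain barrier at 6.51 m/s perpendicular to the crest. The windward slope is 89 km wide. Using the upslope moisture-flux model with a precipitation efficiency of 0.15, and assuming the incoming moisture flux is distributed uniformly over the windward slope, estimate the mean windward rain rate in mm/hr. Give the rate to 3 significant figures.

R ≈ 1.44 mm/hr

Incoming column moisture flux per unit ridge length: F = V × PW = 6.51 × 36.4 = 236.964 mm·m/s.
Spread over the 89 km slope with efficiency ε = 0.15: R = ε·F/W = 0.15 × 236.964 / 89000 m = 3.994e-04 mm/s.
R = 3.994e-04 × 3600 = 1.44 mm/hr.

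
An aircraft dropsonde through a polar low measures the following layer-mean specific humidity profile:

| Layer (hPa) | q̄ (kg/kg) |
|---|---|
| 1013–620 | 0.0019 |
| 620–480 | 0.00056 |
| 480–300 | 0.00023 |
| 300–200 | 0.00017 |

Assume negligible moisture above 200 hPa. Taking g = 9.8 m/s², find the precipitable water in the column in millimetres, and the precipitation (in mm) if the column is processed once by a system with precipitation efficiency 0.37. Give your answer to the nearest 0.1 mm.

Precipitable water is the column-integrated vapour mass per unit area: PW = (1/g) Σ q̄ Δp, with q in kg/kg and Δp in Pa (1 kg/m² of water = 1 mm).
Layer 1013–620 hPa: Δp = 393 hPa = 39300 Pa, q̄ = 0.0019 kg/kg → 0.0019 × 39300 / 9.8 = 7.62 mm
Layer 620–480 hPa: Δp = 140 hPa = 14000 Pa, q̄ = 0.00056 kg/kg → 0.00056 × 14000 / 9.8 = 0.80 mm
Layer 480–300 hPa: Δp = 180 hPa = 18000 Pa, q̄ = 0.00023 kg/kg → 0.00023 × 18000 / 9.8 = 0.42 mm
Layer 300–200 hPa: Δp = 100 hPa = 10000 Pa, q̄ = 0.00017 kg/kg → 0.00017 × 10000 / 9.8 = 0.17 mm
PW = 7.62 + 0.80 + 0.42 + 0.17 = 9.01 ≈ 9.0 mm.
Precipitation = ε × PW = 0.37 × 9.0 = 3.3 mm.

PW ≈ 9.0 mm; precipitation ≈ 3.3 mm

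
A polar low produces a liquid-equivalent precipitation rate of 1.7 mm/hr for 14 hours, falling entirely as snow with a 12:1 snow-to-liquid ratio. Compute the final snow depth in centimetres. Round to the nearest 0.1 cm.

Liquid-equivalent depth = 1.7 × 14 = 23.8 mm.
Snow depth = 23.8 mm × 12 = 285.6 mm = 28.6 cm.

snow depth ≈ 28.6 cm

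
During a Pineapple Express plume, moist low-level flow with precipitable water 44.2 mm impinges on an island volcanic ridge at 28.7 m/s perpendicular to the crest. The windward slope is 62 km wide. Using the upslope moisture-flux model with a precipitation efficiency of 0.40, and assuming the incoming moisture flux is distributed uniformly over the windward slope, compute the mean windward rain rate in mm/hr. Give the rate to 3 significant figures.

R ≈ 29.5 mm/hr

Incoming column moisture flux per unit ridge length: F = V × PW = 28.7 × 44.2 = 1268.54 mm·m/s.
Spread over the 62 km slope with efficiency ε = 0.40: R = ε·F/W = 0.40 × 1268.54 / 62000 m = 8.184e-03 mm/s.
R = 8.184e-03 × 3600 = 29.5 mm/hr.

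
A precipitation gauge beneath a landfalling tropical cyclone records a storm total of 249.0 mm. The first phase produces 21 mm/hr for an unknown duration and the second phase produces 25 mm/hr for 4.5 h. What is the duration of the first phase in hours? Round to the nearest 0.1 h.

Known phases: 25 × 4.5 = 112.5 mm.
Remaining depth = 249.0 − 112.5 = 136.5 mm.
Duration = 136.5 / 21 = 6.5 h.

duration ≈ 6.5 h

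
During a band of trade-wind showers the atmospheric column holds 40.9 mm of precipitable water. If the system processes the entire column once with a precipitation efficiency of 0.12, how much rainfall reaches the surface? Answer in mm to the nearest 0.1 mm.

rainfall ≈ 4.9 mm

Rainfall = ε × PW = 0.12 × 40.9 = 4.9 mm.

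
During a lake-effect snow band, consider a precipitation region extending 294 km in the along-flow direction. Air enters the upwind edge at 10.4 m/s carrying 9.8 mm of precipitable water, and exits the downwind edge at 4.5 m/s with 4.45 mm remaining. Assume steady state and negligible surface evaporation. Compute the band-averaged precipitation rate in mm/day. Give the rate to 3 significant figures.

R ≈ 24.1 mm/day

Column moisture flux per unit crosswind length is F = V × PW.
Inflow: F_in = 10.4 × 9.8 = 101.92 mm·m/s
Outflow: F_out = 4.5 × 4.45 = 20.025 mm·m/s
Steady-state rate R = (F_in − F_out)/L = (101.92 − 20.025) / 294000 m = 2.786e-04 mm/s.
R = 2.786e-04 × 3600 × 24 = 24.1 mm/day.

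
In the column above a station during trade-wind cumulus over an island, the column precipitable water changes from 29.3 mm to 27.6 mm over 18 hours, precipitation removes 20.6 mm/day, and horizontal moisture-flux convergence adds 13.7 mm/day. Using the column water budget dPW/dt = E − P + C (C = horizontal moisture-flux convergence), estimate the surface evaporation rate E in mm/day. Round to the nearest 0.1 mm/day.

E ≈ 4.6 mm/day

dPW/dt = (27.6 − 29.3) mm / (18/24 day) = -2.267 mm/day.
E = dPW/dt + P − C = (-2.267) + 20.6 − (13.7) = 4.6 mm/day.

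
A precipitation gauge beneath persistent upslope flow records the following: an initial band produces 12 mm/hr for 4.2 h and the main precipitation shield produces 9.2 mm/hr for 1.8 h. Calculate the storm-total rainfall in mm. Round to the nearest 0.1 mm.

Total = Σ Rᵢ Δtᵢ = 12 × 4.2 + 9.2 × 1.8
      = 50.4 + 16.56 = 67.0 mm.

total ≈ 67.0 mm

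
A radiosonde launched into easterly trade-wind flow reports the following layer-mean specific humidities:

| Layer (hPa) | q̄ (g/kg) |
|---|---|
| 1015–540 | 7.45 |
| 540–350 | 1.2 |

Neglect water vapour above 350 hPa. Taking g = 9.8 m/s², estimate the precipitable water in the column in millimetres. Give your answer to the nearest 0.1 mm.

PW ≈ 38.4 mm

Precipitable water is the column-integrated vapour mass per unit area: PW = (1/g) Σ q̄ Δp, with q in kg/kg and Δp in Pa (1 kg/m² of water = 1 mm).
Layer 1015–540 hPa: Δp = 475 hPa = 47500 Pa, q̄ = 0.00745 kg/kg → 0.00745 × 47500 / 9.8 = 36.11 mm
Layer 540–350 hPa: Δp = 190 hPa = 19000 Pa, q̄ = 0.0012 kg/kg → 0.0012 × 19000 / 9.8 = 2.33 mm
PW = 36.11 + 2.33 = 38.44 ≈ 38.4 mm.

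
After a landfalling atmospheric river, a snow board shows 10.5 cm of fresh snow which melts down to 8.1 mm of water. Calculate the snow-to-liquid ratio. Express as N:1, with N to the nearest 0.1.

Ratio = snow depth / SWE = 105 mm / 8.1 mm = 13.0, i.e. 13.0:1.

ratio ≈ 13.0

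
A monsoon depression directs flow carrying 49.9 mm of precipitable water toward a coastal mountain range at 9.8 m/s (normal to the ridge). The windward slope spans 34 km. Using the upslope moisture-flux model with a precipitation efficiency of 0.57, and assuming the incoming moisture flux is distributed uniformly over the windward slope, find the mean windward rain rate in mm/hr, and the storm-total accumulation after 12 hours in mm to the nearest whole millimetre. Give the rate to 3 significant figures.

R ≈ 29.5 mm/hr; total ≈ 354 mm

Incoming column moisture flux per unit ridge length: F = V × PW = 9.8 × 49.9 = 489.02 mm·m/s.
Spread over the 34 km slope with efficiency ε = 0.57: R = ε·F/W = 0.57 × 489.02 / 34000 m = 8.198e-03 mm/s.
R = 8.198e-03 × 3600 = 29.5 mm/hr.
Over 12 h: total = 29.5 × 12 = 354 mm.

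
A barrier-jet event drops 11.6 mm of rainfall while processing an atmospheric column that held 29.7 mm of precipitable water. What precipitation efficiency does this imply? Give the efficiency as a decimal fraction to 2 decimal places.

ε = rainfall / PW = 11.6 / 29.7 = 0.39.

ε ≈ 0.39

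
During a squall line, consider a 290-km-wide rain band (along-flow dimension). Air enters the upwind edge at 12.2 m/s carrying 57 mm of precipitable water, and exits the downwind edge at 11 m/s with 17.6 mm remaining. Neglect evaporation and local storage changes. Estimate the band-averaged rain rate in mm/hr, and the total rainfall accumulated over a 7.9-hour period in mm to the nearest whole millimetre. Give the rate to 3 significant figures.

Column moisture flux per unit crosswind length is F = V × PW.
Inflow: F_in = 12.2 × 57 = 695.4 mm·m/s
Outflow: F_out = 11 × 17.6 = 193.6 mm·m/s
Steady-state rate R = (F_in − F_out)/L = (695.4 − 193.6) / 290000 m = 1.730e-03 mm/s.
R = 1.730e-03 × 3600 = 6.23 mm/hr.
Over 7.9 h: total = 6.23 × 7.9 = 49.217 ≈ 49 mm.

R ≈ 6.23 mm/hr; total ≈ 49 mm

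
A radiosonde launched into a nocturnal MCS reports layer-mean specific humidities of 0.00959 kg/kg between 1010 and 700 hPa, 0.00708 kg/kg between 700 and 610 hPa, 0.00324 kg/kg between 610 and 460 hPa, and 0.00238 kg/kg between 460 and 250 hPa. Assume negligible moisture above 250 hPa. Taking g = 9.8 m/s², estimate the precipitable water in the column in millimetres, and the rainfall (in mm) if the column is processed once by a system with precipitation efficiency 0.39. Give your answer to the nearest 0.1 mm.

Precipitable water is the column-integrated vapour mass per unit area: PW = (1/g) Σ q̄ Δp, with q in kg/kg and Δp in Pa (1 kg/m² of water = 1 mm).
Layer 1010–700 hPa: Δp = 310 hPa = 31000 Pa, q̄ = 0.00959 kg/kg → 0.00959 × 31000 / 9.8 = 30.34 mm
Layer 700–610 hPa: Δp = 90 hPa = 9000 Pa, q̄ = 0.00708 kg/kg → 0.00708 × 9000 / 9.8 = 6.50 mm
Layer 610–460 hPa: Δp = 150 hPa = 15000 Pa, q̄ = 0.00324 kg/kg → 0.00324 × 15000 / 9.8 = 4.96 mm
Layer 460–250 hPa: Δp = 210 hPa = 21000 Pa, q̄ = 0.00238 kg/kg → 0.00238 × 21000 / 9.8 = 5.10 mm
PW = 30.34 + 6.50 + 4.96 + 5.10 = 46.90 ≈ 46.9 mm.
Rainfall = ε × PW = 0.39 × 46.9 = 18.3 mm.

PW ≈ 46.9 mm; rainfall ≈ 18.3 mm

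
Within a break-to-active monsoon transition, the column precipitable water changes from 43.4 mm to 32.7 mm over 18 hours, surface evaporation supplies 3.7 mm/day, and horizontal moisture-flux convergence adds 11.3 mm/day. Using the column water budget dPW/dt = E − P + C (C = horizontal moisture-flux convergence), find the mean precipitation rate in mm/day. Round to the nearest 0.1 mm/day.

P ≈ 29.3 mm/day

dPW/dt = (32.7 − 43.4) mm / (18/24 day) = -14.267 mm/day.
P = E + C − dPW/dt = 3.7 + (11.3) − (-14.267) = 29.3 mm/day.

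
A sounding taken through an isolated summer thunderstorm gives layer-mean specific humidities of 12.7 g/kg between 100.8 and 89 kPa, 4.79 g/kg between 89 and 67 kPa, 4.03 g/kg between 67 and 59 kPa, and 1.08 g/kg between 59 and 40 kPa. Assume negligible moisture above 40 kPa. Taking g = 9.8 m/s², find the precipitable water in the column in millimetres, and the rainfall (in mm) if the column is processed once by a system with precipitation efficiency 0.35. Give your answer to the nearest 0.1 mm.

Precipitable water is the column-integrated vapour mass per unit area: PW = (1/g) Σ q̄ Δp, with q in kg/kg and Δp in Pa (1 kg/m² of water = 1 mm).
Layer 100.8–89 kPa: Δp = 118 hPa = 11800 Pa, q̄ = 0.0127 kg/kg → 0.0127 × 11800 / 9.8 = 15.29 mm
Layer 89–67 kPa: Δp = 220 hPa = 22000 Pa, q̄ = 0.00479 kg/kg → 0.00479 × 22000 / 9.8 = 10.75 mm
Layer 67–59 kPa: Δp = 80 hPa = 8000 Pa, q̄ = 0.00403 kg/kg → 0.00403 × 8000 / 9.8 = 3.29 mm
Layer 59–40 kPa: Δp = 190 hPa = 19000 Pa, q̄ = 0.00108 kg/kg → 0.00108 × 19000 / 9.8 = 2.09 mm
PW = 15.29 + 10.75 + 3.29 + 2.09 = 31.42 ≈ 31.4 mm.
Rainfall = ε × PW = 0.35 × 31.4 = 11.0 mm.

PW ≈ 31.4 mm; rainfall ≈ 11.0 mm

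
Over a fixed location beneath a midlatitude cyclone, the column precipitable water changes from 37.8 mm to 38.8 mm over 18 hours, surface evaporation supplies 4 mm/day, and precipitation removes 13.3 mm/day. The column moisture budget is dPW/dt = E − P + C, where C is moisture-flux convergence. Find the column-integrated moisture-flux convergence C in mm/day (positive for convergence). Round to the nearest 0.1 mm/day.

C ≈ 10.6 mm/day

dPW/dt = (38.8 − 37.8) mm / (18/24 day) = +1.333 mm/day.
C = dPW/dt − E + P = (+1.333) − 4 + 13.3 = 10.6 mm/day.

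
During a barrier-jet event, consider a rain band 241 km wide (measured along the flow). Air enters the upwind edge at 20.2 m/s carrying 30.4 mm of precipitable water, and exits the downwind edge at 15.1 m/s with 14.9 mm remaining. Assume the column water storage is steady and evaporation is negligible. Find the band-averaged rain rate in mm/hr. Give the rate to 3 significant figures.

R ≈ 5.81 mm/hr

Column moisture flux per unit crosswind length is F = V × PW.
Inflow: F_in = 20.2 × 30.4 = 614.08 mm·m/s
Outflow: F_out = 15.1 × 14.9 = 224.99 mm·m/s
Steady-state rate R = (F_in − F_out)/L = (614.08 − 224.99) / 241000 m = 1.614e-03 mm/s.
R = 1.614e-03 × 3600 = 5.81 mm/hr.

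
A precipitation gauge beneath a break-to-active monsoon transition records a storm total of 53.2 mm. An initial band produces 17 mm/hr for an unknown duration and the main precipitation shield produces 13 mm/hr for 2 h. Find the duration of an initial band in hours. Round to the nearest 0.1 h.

duration ≈ 1.6 h

Known phases: 13 × 2 = 26 mm.
Remaining depth = 53.2 − 26 = 27.2 mm.
Duration = 27.2 / 17 = 1.6 h.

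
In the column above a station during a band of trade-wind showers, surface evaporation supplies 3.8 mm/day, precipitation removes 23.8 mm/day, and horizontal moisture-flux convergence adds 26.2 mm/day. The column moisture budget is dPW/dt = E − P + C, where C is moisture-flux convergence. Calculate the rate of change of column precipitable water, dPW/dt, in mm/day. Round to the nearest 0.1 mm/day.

dPW/dt = E − P + C = 3.8 − 23.8 + (26.2) = 6.2 mm/day.

dPW/dt ≈ 6.2 mm/day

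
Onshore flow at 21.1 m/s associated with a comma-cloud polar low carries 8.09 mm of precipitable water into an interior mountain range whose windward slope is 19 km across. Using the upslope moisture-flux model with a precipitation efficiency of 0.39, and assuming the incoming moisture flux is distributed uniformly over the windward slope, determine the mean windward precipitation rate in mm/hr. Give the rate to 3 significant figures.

R ≈ 12.6 mm/hr

Incoming column moisture flux per unit ridge length: F = V × PW = 21.1 × 8.09 = 170.699 mm·m/s.
Spread over the 19 km slope with efficiency ε = 0.39: R = ε·F/W = 0.39 × 170.699 / 19000 m = 3.504e-03 mm/s.
R = 3.504e-03 × 3600 = 12.6 mm/hr.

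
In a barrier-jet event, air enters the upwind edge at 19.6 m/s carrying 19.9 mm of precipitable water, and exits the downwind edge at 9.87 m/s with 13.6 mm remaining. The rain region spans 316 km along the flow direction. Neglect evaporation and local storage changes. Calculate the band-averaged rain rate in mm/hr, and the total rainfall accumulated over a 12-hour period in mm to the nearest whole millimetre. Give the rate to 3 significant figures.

Column moisture flux per unit crosswind length is F = V × PW.
Inflow: F_in = 19.6 × 19.9 = 390.04 mm·m/s
Outflow: F_out = 9.87 × 13.6 = 134.232 mm·m/s
Steady-state rate R = (F_in − F_out)/L = (390.04 − 134.232) / 316000 m = 8.095e-04 mm/s.
R = 8.095e-04 × 3600 = 2.91 mm/hr.
Over 12 h: total = 2.91 × 12 = 34.92 ≈ 35 mm.

R ≈ 2.91 mm/hr; total ≈ 35 mm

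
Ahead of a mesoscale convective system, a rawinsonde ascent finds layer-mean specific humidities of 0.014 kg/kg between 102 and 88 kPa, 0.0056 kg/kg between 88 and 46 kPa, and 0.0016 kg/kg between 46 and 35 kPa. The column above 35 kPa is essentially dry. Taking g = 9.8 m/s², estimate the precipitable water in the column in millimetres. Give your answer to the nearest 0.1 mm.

PW ≈ 45.8 mm

Precipitable water is the column-integrated vapour mass per unit area: PW = (1/g) Σ q̄ Δp, with q in kg/kg and Δp in Pa (1 kg/m² of water = 1 mm).
Layer 102–88 kPa: Δp = 140 hPa = 14000 Pa, q̄ = 0.014 kg/kg → 0.014 × 14000 / 9.8 = 20.00 mm
Layer 88–46 kPa: Δp = 420 hPa = 42000 Pa, q̄ = 0.0056 kg/kg → 0.0056 × 42000 / 9.8 = 24.00 mm
Layer 46–35 kPa: Δp = 110 hPa = 11000 Pa, q̄ = 0.0016 kg/kg → 0.0016 × 11000 / 9.8 = 1.80 mm
PW = 20.00 + 24.00 + 1.80 = 45.80 ≈ 45.8 mm.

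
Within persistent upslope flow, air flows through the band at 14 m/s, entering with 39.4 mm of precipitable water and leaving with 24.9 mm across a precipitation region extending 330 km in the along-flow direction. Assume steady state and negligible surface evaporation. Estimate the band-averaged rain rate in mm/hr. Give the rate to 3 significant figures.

Column moisture flux per unit crosswind length is F = V × PW.
Inflow: F_in = 14 × 39.4 = 551.6 mm·m/s
Outflow: F_out = 14 × 24.9 = 348.6 mm·m/s
Steady-state rate R = (F_in − F_out)/L = (551.6 − 348.6) / 330000 m = 6.152e-04 mm/s.
R = 6.152e-04 × 3600 = 2.21 mm/hr.

R ≈ 2.21 mm/hr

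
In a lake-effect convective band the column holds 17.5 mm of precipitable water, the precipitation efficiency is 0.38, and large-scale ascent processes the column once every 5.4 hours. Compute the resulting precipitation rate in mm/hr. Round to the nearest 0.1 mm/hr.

R ≈ 1.2 mm/hr

Each overturning extracts ε × PW = 0.38 × 17.5 = 6.65 mm.
Rate = ε·PW / τ = 6.65 / 5.4 h = 1.2 mm/hr.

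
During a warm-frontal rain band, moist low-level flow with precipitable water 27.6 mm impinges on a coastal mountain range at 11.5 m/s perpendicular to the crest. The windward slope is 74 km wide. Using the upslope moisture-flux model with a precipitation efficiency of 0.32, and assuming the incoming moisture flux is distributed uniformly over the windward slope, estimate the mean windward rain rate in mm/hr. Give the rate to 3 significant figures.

R ≈ 4.94 mm/hr

Incoming column moisture flux per unit ridge length: F = V × PW = 11.5 × 27.6 = 317.4 mm·m/s.
Spread over the 74 km slope with efficiency ε = 0.32: R = ε·F/W = 0.32 × 317.4 / 74000 m = 1.373e-03 mm/s.
R = 1.373e-03 × 3600 = 4.94 mm/hr.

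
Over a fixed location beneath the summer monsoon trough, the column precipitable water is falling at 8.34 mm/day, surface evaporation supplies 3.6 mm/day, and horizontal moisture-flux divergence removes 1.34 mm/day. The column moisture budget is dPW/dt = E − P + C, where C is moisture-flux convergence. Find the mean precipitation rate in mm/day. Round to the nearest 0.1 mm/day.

P ≈ 10.6 mm/day

dPW/dt = -8.34 mm/day.
P = E + C − dPW/dt = 3.6 + (-1.34) − (-8.34) = 10.6 mm/day.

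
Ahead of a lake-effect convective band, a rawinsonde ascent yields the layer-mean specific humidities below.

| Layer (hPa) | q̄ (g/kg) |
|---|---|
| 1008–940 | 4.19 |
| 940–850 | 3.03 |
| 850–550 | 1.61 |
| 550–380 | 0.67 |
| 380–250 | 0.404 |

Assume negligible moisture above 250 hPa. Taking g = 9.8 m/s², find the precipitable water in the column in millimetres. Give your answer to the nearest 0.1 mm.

PW ≈ 12.3 mm

Precipitable water is the column-integrated vapour mass per unit area: PW = (1/g) Σ q̄ Δp, with q in kg/kg and Δp in Pa (1 kg/m² of water = 1 mm).
Layer 1008–940 hPa: Δp = 68 hPa = 6800 Pa, q̄ = 0.00419 kg/kg → 0.00419 × 6800 / 9.8 = 2.91 mm
Layer 940–850 hPa: Δp = 90 hPa = 9000 Pa, q̄ = 0.00303 kg/kg → 0.00303 × 9000 / 9.8 = 2.78 mm
Layer 850–550 hPa: Δp = 300 hPa = 30000 Pa, q̄ = 0.00161 kg/kg → 0.00161 × 30000 / 9.8 = 4.93 mm
Layer 550–380 hPa: Δp = 170 hPa = 17000 Pa, q̄ = 0.00067 kg/kg → 0.00067 × 17000 / 9.8 = 1.16 mm
Layer 380–250 hPa: Δp = 130 hPa = 13000 Pa, q̄ = 0.000404 kg/kg → 0.000404 × 13000 / 9.8 = 0.54 mm
PW = 2.91 + 2.78 + 4.93 + 1.16 + 0.54 = 12.32 ≈ 12.3 mm.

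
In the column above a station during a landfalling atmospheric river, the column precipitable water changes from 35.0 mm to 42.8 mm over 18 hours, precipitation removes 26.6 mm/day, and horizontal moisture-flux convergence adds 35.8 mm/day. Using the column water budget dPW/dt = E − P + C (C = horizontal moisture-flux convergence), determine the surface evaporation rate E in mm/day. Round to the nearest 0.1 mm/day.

E ≈ 1.2 mm/day

dPW/dt = (42.8 − 35.0) mm / (18/24 day) = +10.400 mm/day.
E = dPW/dt + P − C = (+10.400) + 26.6 − (35.8) = 1.2 mm/day.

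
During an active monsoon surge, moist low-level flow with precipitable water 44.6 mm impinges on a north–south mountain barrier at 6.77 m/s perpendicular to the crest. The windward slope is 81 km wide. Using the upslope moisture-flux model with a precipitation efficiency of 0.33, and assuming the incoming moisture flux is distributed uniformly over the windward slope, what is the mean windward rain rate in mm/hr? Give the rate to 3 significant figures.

Incoming column moisture flux per unit ridge length: F = V × PW = 6.77 × 44.6 = 301.942 mm·m/s.
Spread over the 81 km slope with efficiency ε = 0.33: R = ε·F/W = 0.33 × 301.942 / 81000 m = 1.230e-03 mm/s.
R = 1.230e-03 × 3600 = 4.43 mm/hr.

R ≈ 4.43 mm/hr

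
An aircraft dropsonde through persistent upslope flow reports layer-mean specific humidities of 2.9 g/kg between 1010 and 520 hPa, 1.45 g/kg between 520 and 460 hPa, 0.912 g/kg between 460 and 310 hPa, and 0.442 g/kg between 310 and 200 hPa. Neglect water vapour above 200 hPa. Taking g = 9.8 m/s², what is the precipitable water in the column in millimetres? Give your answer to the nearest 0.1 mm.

PW ≈ 17.3 mm

Precipitable water is the column-integrated vapour mass per unit area: PW = (1/g) Σ q̄ Δp, with q in kg/kg and Δp in Pa (1 kg/m² of water = 1 mm).
Layer 1010–520 hPa: Δp = 490 hPa = 49000 Pa, q̄ = 0.0029 kg/kg → 0.0029 × 49000 / 9.8 = 14.50 mm
Layer 520–460 hPa: Δp = 60 hPa = 6000 Pa, q̄ = 0.00145 kg/kg → 0.00145 × 6000 / 9.8 = 0.89 mm
Layer 460–310 hPa: Δp = 150 hPa = 15000 Pa, q̄ = 0.000912 kg/kg → 0.000912 × 15000 / 9.8 = 1.40 mm
Layer 310–200 hPa: Δp = 110 hPa = 11000 Pa, q̄ = 0.000442 kg/kg → 0.000442 × 11000 / 9.8 = 0.50 mm
PW = 14.50 + 0.89 + 1.40 + 0.50 = 17.29 ≈ 17.3 mm.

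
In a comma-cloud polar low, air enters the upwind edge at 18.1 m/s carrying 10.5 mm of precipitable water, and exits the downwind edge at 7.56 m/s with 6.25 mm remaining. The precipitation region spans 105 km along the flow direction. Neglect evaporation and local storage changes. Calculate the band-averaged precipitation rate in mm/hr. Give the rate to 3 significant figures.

Column moisture flux per unit crosswind length is F = V × PW.
Inflow: F_in = 18.1 × 10.5 = 190.05 mm·m/s
Outflow: F_out = 7.56 × 6.25 = 47.25 mm·m/s
Steady-state rate R = (F_in − F_out)/L = (190.05 − 47.25) / 105000 m = 1.360e-03 mm/s.
R = 1.360e-03 × 3600 = 4.90 mm/hr.

R ≈ 4.90 mm/hr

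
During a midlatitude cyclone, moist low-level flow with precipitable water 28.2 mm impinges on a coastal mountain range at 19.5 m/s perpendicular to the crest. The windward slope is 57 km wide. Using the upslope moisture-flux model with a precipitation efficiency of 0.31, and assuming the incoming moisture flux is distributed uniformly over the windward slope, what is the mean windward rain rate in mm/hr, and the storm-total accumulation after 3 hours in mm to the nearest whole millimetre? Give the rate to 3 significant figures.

Incoming column moisture flux per unit ridge length: F = V × PW = 19.5 × 28.2 = 549.9 mm·m/s.
Spread over the 57 km slope with efficiency ε = 0.31: R = ε·F/W = 0.31 × 549.9 / 57000 m = 2.991e-03 mm/s.
R = 2.991e-03 × 3600 = 10.8 mm/hr.
Over 3 h: total = 10.8 × 3 = 32.4 ≈ 32 mm.

R ≈ 10.8 mm/hr; total ≈ 32 mm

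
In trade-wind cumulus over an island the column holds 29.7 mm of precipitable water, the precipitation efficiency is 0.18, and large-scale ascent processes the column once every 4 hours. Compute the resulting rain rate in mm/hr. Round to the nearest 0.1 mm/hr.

R ≈ 1.3 mm/hr

Each overturning extracts ε × PW = 0.18 × 29.7 = 5.346 mm.
Rate = ε·PW / τ = 5.346 / 4 h = 1.3 mm/hr.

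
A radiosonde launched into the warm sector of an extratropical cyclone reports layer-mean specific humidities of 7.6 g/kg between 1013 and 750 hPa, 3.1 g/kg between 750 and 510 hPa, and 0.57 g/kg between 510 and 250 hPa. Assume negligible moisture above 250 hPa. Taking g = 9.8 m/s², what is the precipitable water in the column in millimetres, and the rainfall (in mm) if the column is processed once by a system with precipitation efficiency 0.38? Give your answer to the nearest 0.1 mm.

PW ≈ 29.5 mm; rainfall ≈ 11.2 mm

Precipitable water is the column-integrated vapour mass per unit area: PW = (1/g) Σ q̄ Δp, with q in kg/kg and Δp in Pa (1 kg/m² of water = 1 mm).
Layer 1013–750 hPa: Δp = 263 hPa = 26300 Pa, q̄ = 0.0076 kg/kg → 0.0076 × 26300 / 9.8 = 20.40 mm
Layer 750–510 hPa: Δp = 240 hPa = 24000 Pa, q̄ = 0.0031 kg/kg → 0.0031 × 24000 / 9.8 = 7.59 mm
Layer 510–250 hPa: Δp = 260 hPa = 26000 Pa, q̄ = 0.00057 kg/kg → 0.00057 × 26000 / 9.8 = 1.51 mm
PW = 20.40 + 7.59 + 1.51 = 29.50 ≈ 29.5 mm.
Rainfall = ε × PW = 0.38 × 29.5 = 11.2 mm.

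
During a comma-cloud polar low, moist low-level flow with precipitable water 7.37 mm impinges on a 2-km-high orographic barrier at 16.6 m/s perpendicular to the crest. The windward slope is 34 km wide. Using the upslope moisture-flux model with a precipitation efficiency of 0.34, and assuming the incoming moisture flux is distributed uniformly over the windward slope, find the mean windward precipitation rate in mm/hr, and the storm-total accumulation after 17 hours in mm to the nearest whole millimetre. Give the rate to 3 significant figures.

Incoming column moisture flux per unit ridge length: F = V × PW = 16.6 × 7.37 = 122.342 mm·m/s.
Spread over the 34 km slope with efficiency ε = 0.34: R = ε·F/W = 0.34 × 122.342 / 34000 m = 1.223e-03 mm/s.
R = 1.223e-03 × 3600 = 4.40 mm/hr.
Over 17 h: total = 4.40 × 17 = 74.8 ≈ 75 mm.

R ≈ 4.40 mm/hr; total ≈ 75 mm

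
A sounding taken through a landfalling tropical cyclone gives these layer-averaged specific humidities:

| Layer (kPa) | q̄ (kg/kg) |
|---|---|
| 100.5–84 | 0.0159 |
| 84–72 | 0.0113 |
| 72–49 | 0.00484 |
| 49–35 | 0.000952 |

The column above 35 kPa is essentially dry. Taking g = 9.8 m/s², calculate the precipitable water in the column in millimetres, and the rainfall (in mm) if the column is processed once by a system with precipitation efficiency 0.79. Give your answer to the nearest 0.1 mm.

PW ≈ 53.3 mm; rainfall ≈ 42.1 mm

Precipitable water is the column-integrated vapour mass per unit area: PW = (1/g) Σ q̄ Δp, with q in kg/kg and Δp in Pa (1 kg/m² of water = 1 mm).
Layer 100.5–84 kPa: Δp = 165 hPa = 16500 Pa, q̄ = 0.0159 kg/kg → 0.0159 × 16500 / 9.8 = 26.77 mm
Layer 84–72 kPa: Δp = 120 hPa = 12000 Pa, q̄ = 0.0113 kg/kg → 0.0113 × 12000 / 9.8 = 13.84 mm
Layer 72–49 kPa: Δp = 230 hPa = 23000 Pa, q̄ = 0.00484 kg/kg → 0.00484 × 23000 / 9.8 = 11.36 mm
Layer 49–35 kPa: Δp = 140 hPa = 14000 Pa, q̄ = 0.000952 kg/kg → 0.000952 × 14000 / 9.8 = 1.36 mm
PW = 26.77 + 13.84 + 11.36 + 1.36 = 53.33 ≈ 53.3 mm.
Rainfall = ε × PW = 0.79 × 53.3 = 42.1 mm.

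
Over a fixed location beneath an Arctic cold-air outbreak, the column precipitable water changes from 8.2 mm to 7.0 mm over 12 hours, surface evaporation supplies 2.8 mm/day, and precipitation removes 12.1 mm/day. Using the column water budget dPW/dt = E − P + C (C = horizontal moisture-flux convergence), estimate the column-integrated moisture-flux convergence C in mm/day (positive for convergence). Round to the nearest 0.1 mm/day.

dPW/dt = (7.0 − 8.2) mm / (12/24 day) = -2.400 mm/day.
C = dPW/dt − E + P = (-2.400) − 2.8 + 12.1 = 6.9 mm/day.

C ≈ 6.9 mm/day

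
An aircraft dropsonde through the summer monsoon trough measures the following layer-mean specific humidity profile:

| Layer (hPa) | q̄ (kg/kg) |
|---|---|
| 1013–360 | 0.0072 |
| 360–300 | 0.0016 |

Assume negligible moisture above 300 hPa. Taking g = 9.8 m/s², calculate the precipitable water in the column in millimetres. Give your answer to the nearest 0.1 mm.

Precipitable water is the column-integrated vapour mass per unit area: PW = (1/g) Σ q̄ Δp, with q in kg/kg and Δp in Pa (1 kg/m² of water = 1 mm).
Layer 1013–360 hPa: Δp = 653 hPa = 65300 Pa, q̄ = 0.0072 kg/kg → 0.0072 × 65300 / 9.8 = 47.98 mm
Layer 360–300 hPa: Δp = 60 hPa = 6000 Pa, q̄ = 0.0016 kg/kg → 0.0016 × 6000 / 9.8 = 0.98 mm
PW = 47.98 + 0.98 = 48.96 ≈ 49.0 mm.

PW ≈ 49.0 mm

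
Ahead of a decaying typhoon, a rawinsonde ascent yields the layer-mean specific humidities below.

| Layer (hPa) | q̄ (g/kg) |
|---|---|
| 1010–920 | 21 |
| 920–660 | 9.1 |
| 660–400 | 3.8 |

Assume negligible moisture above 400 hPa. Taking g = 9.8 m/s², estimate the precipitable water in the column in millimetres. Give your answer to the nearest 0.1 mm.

Precipitable water is the column-integrated vapour mass per unit area: PW = (1/g) Σ q̄ Δp, with q in kg/kg and Δp in Pa (1 kg/m² of water = 1 mm).
Layer 1010–920 hPa: Δp = 90 hPa = 9000 Pa, q̄ = 0.021 kg/kg → 0.021 × 9000 / 9.8 = 19.29 mm
Layer 920–660 hPa: Δp = 260 hPa = 26000 Pa, q̄ = 0.0091 kg/kg → 0.0091 × 26000 / 9.8 = 24.14 mm
Layer 660–400 hPa: Δp = 260 hPa = 26000 Pa, q̄ = 0.0038 kg/kg → 0.0038 × 26000 / 9.8 = 10.08 mm
PW = 19.29 + 24.14 + 10.08 = 53.51 ≈ 53.5 mm.

PW ≈ 53.5 mm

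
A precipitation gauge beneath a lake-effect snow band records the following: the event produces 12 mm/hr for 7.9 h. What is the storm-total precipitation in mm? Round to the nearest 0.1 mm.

total ≈ 94.8 mm

Total = Σ Rᵢ Δtᵢ = 12 × 7.9
      = 94.8 = 94.8 mm.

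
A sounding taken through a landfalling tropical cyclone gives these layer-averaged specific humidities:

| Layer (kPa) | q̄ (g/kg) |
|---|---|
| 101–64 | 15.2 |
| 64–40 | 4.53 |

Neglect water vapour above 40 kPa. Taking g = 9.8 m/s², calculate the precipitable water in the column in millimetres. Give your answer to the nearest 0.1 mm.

Precipitable water is the column-integrated vapour mass per unit area: PW = (1/g) Σ q̄ Δp, with q in kg/kg and Δp in Pa (1 kg/m² of water = 1 mm).
Layer 101–64 kPa: Δp = 370 hPa = 37000 Pa, q̄ = 0.0152 kg/kg → 0.0152 × 37000 / 9.8 = 57.39 mm
Layer 64–40 kPa: Δp = 240 hPa = 24000 Pa, q̄ = 0.00453 kg/kg → 0.00453 × 24000 / 9.8 = 11.09 mm
PW = 57.39 + 11.09 = 68.48 ≈ 68.5 mm.

PW ≈ 68.5 mm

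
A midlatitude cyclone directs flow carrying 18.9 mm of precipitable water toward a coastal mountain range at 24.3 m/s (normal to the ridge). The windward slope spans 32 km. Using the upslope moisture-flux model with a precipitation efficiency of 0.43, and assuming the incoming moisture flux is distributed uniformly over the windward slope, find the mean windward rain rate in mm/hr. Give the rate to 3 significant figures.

Incoming column moisture flux per unit ridge length: F = V × PW = 24.3 × 18.9 = 459.27 mm·m/s.
Spread over the 32 km slope with efficiency ε = 0.43: R = ε·F/W = 0.43 × 459.27 / 32000 m = 6.171e-03 mm/s.
R = 6.171e-03 × 3600 = 22.2 mm/hr.

R ≈ 22.2 mm/hr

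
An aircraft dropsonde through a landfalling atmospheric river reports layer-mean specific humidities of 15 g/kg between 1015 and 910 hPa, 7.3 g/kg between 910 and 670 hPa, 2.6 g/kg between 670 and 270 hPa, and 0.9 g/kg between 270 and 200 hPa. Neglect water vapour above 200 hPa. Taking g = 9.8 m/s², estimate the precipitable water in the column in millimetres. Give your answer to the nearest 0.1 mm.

Precipitable water is the column-integrated vapour mass per unit area: PW = (1/g) Σ q̄ Δp, with q in kg/kg and Δp in Pa (1 kg/m² of water = 1 mm).
Layer 1015–910 hPa: Δp = 105 hPa = 10500 Pa, q̄ = 0.015 kg/kg → 0.015 × 10500 / 9.8 = 16.07 mm
Layer 910–670 hPa: Δp = 240 hPa = 24000 Pa, q̄ = 0.0073 kg/kg → 0.0073 × 24000 / 9.8 = 17.88 mm
Layer 670–270 hPa: Δp = 400 hPa = 40000 Pa, q̄ = 0.0026 kg/kg → 0.0026 × 40000 / 9.8 = 10.61 mm
Layer 270–200 hPa: Δp = 70 hPa = 7000 Pa, q̄ = 0.0009 kg/kg → 0.0009 × 7000 / 9.8 = 0.64 mm
PW = 16.07 + 17.88 + 10.61 + 0.64 = 45.20 ≈ 45.2 mm.

PW ≈ 45.2 mm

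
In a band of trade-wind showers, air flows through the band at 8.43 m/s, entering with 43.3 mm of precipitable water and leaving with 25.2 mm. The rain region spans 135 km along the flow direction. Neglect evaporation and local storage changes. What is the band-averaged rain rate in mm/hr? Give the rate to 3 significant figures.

Column moisture flux per unit crosswind length is F = V × PW.
Inflow: F_in = 8.43 × 43.3 = 365.019 mm·m/s
Outflow: F_out = 8.43 × 25.2 = 212.436 mm·m/s
Steady-state rate R = (F_in − F_out)/L = (365.019 − 212.436) / 135000 m = 1.130e-03 mm/s.
R = 1.130e-03 × 3600 = 4.07 mm/hr.

R ≈ 4.07 mm/hr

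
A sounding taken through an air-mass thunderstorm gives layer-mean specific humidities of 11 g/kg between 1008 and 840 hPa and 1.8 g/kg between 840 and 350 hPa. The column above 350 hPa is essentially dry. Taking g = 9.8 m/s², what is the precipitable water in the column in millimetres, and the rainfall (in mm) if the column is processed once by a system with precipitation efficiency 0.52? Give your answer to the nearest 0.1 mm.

PW ≈ 27.9 mm; rainfall ≈ 14.5 mm

Precipitable water is the column-integrated vapour mass per unit area: PW = (1/g) Σ q̄ Δp, with q in kg/kg and Δp in Pa (1 kg/m² of water = 1 mm).
Layer 1008–840 hPa: Δp = 168 hPa = 16800 Pa, q̄ = 0.011 kg/kg → 0.011 × 16800 / 9.8 = 18.86 mm
Layer 840–350 hPa: Δp = 490 hPa = 49000 Pa, q̄ = 0.0018 kg/kg → 0.0018 × 49000 / 9.8 = 9.00 mm
PW = 18.86 + 9.00 = 27.86 ≈ 27.9 mm.
Rainfall = ε × PW = 0.52 × 27.9 = 14.5 mm.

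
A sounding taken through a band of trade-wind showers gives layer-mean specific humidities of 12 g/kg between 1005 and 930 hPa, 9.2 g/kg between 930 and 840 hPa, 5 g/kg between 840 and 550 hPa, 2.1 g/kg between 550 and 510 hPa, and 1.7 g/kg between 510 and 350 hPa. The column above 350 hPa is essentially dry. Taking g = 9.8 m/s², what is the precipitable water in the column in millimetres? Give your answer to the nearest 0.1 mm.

Precipitable water is the column-integrated vapour mass per unit area: PW = (1/g) Σ q̄ Δp, with q in kg/kg and Δp in Pa (1 kg/m² of water = 1 mm).
Layer 1005–930 hPa: Δp = 75 hPa = 7500 Pa, q̄ = 0.012 kg/kg → 0.012 × 7500 / 9.8 = 9.18 mm
Layer 930–840 hPa: Δp = 90 hPa = 9000 Pa, q̄ = 0.0092 kg/kg → 0.0092 × 9000 / 9.8 = 8.45 mm
Layer 840–550 hPa: Δp = 290 hPa = 29000 Pa, q̄ = 0.005 kg/kg → 0.005 × 29000 / 9.8 = 14.80 mm
Layer 550–510 hPa: Δp = 40 hPa = 4000 Pa, q̄ = 0.0021 kg/kg → 0.0021 × 4000 / 9.8 = 0.86 mm
Layer 510–350 hPa: Δp = 160 hPa = 16000 Pa, q̄ = 0.0017 kg/kg → 0.0017 × 16000 / 9.8 = 2.78 mm
PW = 9.18 + 8.45 + 14.80 + 0.86 + 2.78 = 36.07 ≈ 36.1 mm.

PW ≈ 36.1 mm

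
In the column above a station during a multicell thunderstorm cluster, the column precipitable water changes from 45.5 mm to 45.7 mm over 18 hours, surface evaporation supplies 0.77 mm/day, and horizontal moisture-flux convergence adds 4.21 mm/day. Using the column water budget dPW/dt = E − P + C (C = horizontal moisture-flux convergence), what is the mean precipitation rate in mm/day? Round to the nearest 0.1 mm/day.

P ≈ 4.7 mm/day

dPW/dt = (45.7 − 45.5) mm / (18/24 day) = +0.267 mm/day.
P = E + C − dPW/dt = 0.77 + (4.21) − (+0.267) = 4.7 mm/day.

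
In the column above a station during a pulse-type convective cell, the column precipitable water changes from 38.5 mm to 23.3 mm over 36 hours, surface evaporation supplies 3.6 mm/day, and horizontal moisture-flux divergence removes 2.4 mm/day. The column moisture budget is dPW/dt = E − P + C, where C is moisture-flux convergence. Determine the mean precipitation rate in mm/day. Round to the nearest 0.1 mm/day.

dPW/dt = (23.3 − 38.5) mm / (36/24 day) = -10.133 mm/day.
P = E + C − dPW/dt = 3.6 + (-2.4) − (-10.133) = 11.3 mm/day.

P ≈ 11.3 mm/day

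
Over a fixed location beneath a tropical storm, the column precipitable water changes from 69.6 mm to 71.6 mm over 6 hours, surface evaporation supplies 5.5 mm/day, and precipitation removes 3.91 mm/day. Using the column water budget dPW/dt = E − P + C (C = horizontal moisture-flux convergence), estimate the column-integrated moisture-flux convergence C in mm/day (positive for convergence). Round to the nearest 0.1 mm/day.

dPW/dt = (71.6 − 69.6) mm / (6/24 day) = +8.000 mm/day.
C = dPW/dt − E + P = (+8.000) − 5.5 + 3.91 = 6.4 mm/day.

C ≈ 6.4 mm/day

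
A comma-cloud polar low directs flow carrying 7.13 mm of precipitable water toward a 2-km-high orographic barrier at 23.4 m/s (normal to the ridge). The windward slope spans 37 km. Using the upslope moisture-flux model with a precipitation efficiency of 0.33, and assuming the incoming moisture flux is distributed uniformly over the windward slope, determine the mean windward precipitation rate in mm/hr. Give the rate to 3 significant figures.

R ≈ 5.36 mm/hr

Incoming column moisture flux per unit ridge length: F = V × PW = 23.4 × 7.13 = 166.842 mm·m/s.
Spread over the 37 km slope with efficiency ε = 0.33: R = ε·F/W = 0.33 × 166.842 / 37000 m = 1.488e-03 mm/s.
R = 1.488e-03 × 3600 = 5.36 mm/hr.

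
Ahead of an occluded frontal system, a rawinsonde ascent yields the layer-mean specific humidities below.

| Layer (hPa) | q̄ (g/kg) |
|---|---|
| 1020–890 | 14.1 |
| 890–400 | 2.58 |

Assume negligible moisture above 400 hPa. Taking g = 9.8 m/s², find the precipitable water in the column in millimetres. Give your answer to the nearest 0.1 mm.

PW ≈ 31.6 mm

Precipitable water is the column-integrated vapour mass per unit area: PW = (1/g) Σ q̄ Δp, with q in kg/kg and Δp in Pa (1 kg/m² of water = 1 mm).
Layer 1020–890 hPa: Δp = 130 hPa = 13000 Pa, q̄ = 0.0141 kg/kg → 0.0141 × 13000 / 9.8 = 18.70 mm
Layer 890–400 hPa: Δp = 490 hPa = 49000 Pa, q̄ = 0.00258 kg/kg → 0.00258 × 49000 / 9.8 = 12.90 mm
PW = 18.70 + 12.90 = 31.60 ≈ 31.6 mm.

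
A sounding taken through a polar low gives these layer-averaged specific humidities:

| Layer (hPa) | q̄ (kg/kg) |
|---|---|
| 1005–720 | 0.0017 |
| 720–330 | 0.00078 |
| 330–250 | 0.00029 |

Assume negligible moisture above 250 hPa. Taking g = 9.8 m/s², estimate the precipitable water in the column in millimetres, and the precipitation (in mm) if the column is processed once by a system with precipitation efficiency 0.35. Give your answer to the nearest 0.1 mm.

Precipitable water is the column-integrated vapour mass per unit area: PW = (1/g) Σ q̄ Δp, with q in kg/kg and Δp in Pa (1 kg/m² of water = 1 mm).
Layer 1005–720 hPa: Δp = 285 hPa = 28500 Pa, q̄ = 0.0017 kg/kg → 0.0017 × 28500 / 9.8 = 4.94 mm
Layer 720–330 hPa: Δp = 390 hPa = 39000 Pa, q̄ = 0.00078 kg/kg → 0.00078 × 39000 / 9.8 = 3.10 mm
Layer 330–250 hPa: Δp = 80 hPa = 8000 Pa, q̄ = 0.00029 kg/kg → 0.00029 × 8000 / 9.8 = 0.24 mm
PW = 4.94 + 3.10 + 0.24 = 8.28 ≈ 8.3 mm.
Precipitation = ε × PW = 0.35 × 8.3 = 2.9 mm.

PW ≈ 8.3 mm; precipitation ≈ 2.9 mm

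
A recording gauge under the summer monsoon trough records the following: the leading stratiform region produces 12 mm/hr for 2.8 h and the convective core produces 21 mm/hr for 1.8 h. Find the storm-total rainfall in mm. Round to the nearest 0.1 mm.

Total = Σ Rᵢ Δtᵢ = 12 × 2.8 + 21 × 1.8
      = 33.6 + 37.8 = 71.4 mm.

total ≈ 71.4 mm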